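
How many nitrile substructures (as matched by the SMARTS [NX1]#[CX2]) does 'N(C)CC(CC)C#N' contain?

1

[NX1]#[CX2] is the SMARTS for a nitrile: a nitrogen triple-bonded to a two-connected carbon.
Exactly one fragment in the molecule meets all constraints, giving 1 match.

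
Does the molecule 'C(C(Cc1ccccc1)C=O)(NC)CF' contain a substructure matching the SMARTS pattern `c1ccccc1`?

The pattern c1ccccc1 describes six aromatic carbons in a ring — a benzene ring.
The molecule carries a phenyl ring, whose atoms satisfy every constraint of the query, so the pattern matches.

Yes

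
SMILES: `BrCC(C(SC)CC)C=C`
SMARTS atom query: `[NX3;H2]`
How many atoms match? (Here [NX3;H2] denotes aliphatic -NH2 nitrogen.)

0

The query [NX3;H2] means: aliphatic N with 3 total connections, two of them H — an -NH2 nitrogen (amine or amide).
Check the 10 heavy atoms by environment: 2× C (H3, X4) → no; 2× C (H2, X4) → no; 2× C (H1, X4) → no; 1× C (H1, X3) → no; 1× C (H2, X3) → no; 1× Br (H0, X1) → no; 1× S (H0, X2) → no.
No environment satisfies the query, so 0 matching atoms.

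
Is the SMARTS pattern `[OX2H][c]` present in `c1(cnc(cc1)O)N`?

The pattern [OX2H][c] describes a hydroxyl oxygen attached to an aromatic carbon — a phenol.
The molecule carries a hydroxyl group (-OH), whose atoms satisfy every constraint of the query, so the pattern matches.

Yes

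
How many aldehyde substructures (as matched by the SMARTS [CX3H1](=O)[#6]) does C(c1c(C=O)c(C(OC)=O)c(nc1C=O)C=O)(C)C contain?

[CX3H1](=O)[#6] is the SMARTS for an aldehyde: an sp2 carbon with one H, double-bonded to O and single-bonded to carbon.
The molecule carries 3 separate instances of an aldehyde (-CHO) meeting every constraint; each maps to a distinct set of atoms, giving 3 matches.

3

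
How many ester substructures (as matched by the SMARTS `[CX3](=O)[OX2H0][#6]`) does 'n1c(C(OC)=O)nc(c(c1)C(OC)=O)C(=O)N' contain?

2

[CX3](=O)[OX2H0][#6] is the SMARTS for an ester: a carbonyl carbon bonded to an oxygen that is itself bonded to carbon (no H on that O).
The molecule carries 2 separate instances of a methyl-ester group (-C(=O)OCH3) meeting every constraint; each maps to a distinct set of atoms, giving 2 matches.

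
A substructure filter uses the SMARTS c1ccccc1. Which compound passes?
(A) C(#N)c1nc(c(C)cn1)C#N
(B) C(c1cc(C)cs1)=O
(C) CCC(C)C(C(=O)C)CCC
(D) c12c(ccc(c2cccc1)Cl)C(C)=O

D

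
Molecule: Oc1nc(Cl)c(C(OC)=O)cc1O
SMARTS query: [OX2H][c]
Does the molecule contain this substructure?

The pattern [OX2H][c] describes a hydroxyl oxygen attached to an aromatic carbon — a phenol.
The molecule carries a hydroxyl group (-OH), whose atoms satisfy every constraint of the query, so the pattern matches.

Yes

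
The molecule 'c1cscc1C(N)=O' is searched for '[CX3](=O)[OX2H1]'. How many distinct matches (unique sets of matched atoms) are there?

0

[CX3](=O)[OX2H1] is the SMARTS for a carboxylic acid: an sp2 carbon double-bonded to O and single-bonded to an -OH oxygen.
The molecule has a primary amide (-C(=O)NH2), but the carbonyl is bonded to N, not to an -OH oxygen; nothing else fits, so there are 0 matches.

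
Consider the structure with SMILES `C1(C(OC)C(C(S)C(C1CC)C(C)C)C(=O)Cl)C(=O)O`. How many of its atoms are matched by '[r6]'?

6

Check the 20 heavy atoms by environment: 6× C (in 6-ring) → match; 4× O (acyclic) → no; 8× C (acyclic) → no; 1× Cl (acyclic) → no; 1× S (acyclic) → no.
That gives 6 matching atoms.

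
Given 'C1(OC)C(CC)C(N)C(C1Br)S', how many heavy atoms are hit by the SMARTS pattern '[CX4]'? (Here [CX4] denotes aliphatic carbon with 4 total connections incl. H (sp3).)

8

The query [CX4] means: C with X4: aliphatic carbon with exactly 4 total connections (bonds + H).
Check the 12 heavy atoms by environment: 8× C (X4) → match; 1× N (X3) → no; 1× S (X2) → no; 1× O (X2) → no; 1× Br (X1) → no.
That gives 8 matching atoms.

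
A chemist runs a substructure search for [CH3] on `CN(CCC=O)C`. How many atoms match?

2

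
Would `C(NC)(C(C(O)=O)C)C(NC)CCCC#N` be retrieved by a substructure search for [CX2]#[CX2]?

The pattern [CX2]#[CX2] describes a carbon-carbon triple bond — an alkyne.
The closest candidate here is a nitrile (-C#N), but the triple bond is C#N, not C#C. No other fragment satisfies the full query, so there is no match.

No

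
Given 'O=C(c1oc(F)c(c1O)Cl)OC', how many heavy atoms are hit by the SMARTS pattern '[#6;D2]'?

0

Check the 12 heavy atoms by environment: 1× o (aromatic, D2) → no; 4× c (aromatic, D3) → no; 1× F (D1) → no; 1× C (D3) → no; 2× O (D1) → no; 1× O (D2) → no; 1× C (D1) → no; 1× Cl (D1) → no.
No environment satisfies the query, so 0 matching atoms.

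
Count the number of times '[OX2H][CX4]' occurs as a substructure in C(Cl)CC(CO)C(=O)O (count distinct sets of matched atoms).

1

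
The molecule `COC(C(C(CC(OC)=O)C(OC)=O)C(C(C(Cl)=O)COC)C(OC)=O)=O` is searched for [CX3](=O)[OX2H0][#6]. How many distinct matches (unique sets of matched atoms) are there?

[CX3](=O)[OX2H0][#6] is the SMARTS for an ester: a carbonyl carbon bonded to an oxygen that is itself bonded to carbon (no H on that O).
The molecule carries 4 separate instances of a methyl-ester group (-C(=O)OCH3) meeting every constraint; each maps to a distinct set of atoms, giving 4 matches.

4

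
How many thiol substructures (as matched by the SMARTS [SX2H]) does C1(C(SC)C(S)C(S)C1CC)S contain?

3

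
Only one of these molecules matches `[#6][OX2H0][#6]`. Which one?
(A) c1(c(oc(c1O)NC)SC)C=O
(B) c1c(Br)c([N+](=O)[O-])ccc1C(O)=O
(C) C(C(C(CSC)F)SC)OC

[#6][OX2H0][#6] describes an aliphatic oxygen bridging two carbons with no H on the oxygen (an ether).
(A) has a hydroxyl group (-OH) but the oxygen has H1, not H0 bridging two carbons.
(B) has a carboxylic acid group (-C(=O)OH) but the -OH oxygen has H1; the =O is OX1, not OX2.
(C) contains a methoxy ether (-OCH3), which satisfies every atom and bond constraint.
So the answer is (C).

C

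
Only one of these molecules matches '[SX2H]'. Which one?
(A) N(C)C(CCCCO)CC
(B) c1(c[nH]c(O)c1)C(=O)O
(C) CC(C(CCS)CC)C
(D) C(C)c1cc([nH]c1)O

C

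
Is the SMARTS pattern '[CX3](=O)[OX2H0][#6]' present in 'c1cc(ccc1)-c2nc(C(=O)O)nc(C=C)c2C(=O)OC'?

Yes

The pattern [CX3](=O)[OX2H0][#6] describes a carbonyl carbon bonded to an oxygen that is itself bonded to carbon (no H on that O) — an ester.
The molecule carries a methyl-ester group (-C(=O)OCH3), whose atoms satisfy every constraint of the query, so the pattern matches.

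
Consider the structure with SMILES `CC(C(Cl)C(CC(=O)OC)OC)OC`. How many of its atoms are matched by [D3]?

4

The query [D3] means: atom with exactly three heavy-atom neighbours.
Check the 14 heavy atoms by environment: 4× C (D1) → no; 4× C (D3) → match; 1× C (D2) → no; 3× O (D2) → no; 1× Cl (D1) → no; 1× O (D1) → no.
That gives 4 matching atoms.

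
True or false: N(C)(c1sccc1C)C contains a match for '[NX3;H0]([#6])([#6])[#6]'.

The pattern [NX3;H0]([#6])([#6])[#6] describes a trivalent nitrogen with no H, bonded to three carbons — a tertiary amine.
The molecule carries a dimethylamino group (-N(CH3)2), whose atoms satisfy every constraint of the query, so the pattern matches.

True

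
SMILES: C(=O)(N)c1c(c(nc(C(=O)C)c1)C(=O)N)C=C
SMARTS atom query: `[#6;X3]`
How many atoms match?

10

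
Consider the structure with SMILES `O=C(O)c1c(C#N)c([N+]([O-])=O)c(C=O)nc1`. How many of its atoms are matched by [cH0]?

4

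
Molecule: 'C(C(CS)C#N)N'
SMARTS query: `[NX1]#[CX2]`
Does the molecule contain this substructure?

Yes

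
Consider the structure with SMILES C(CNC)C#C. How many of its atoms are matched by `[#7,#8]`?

The query [#7,#8] means: nitrogen or oxygen (comma = OR).
Check the 6 heavy atoms by environment: 5× C → no; 1× N → match.
That gives 1 matching atom.

1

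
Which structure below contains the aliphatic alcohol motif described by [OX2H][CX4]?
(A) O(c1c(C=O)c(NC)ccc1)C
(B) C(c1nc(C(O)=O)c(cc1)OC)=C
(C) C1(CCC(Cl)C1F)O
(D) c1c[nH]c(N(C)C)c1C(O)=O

[OX2H][CX4] describes a hydroxyl oxygen bound to an sp3 (X4) carbon (an aliphatic alcohol).
(A) has a methoxy ether (-OCH3) but the oxygen has H0 (ether), not H1.
(B) has a carboxylic acid group (-C(=O)OH) but the -OH is on a CX3 carbonyl carbon, not a CX4 carbon.
(C) contains a hydroxyl group (-OH), which satisfies every atom and bond constraint.
(D) has a carboxylic acid group (-C(=O)OH) but the -OH is on a CX3 carbonyl carbon, not a CX4 carbon.
So the answer is (C).

C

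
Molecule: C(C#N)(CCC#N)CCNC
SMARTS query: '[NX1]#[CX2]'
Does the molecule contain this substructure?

Yes

The pattern [NX1]#[CX2] describes a nitrogen triple-bonded to a two-connected carbon — a nitrile.
The molecule carries a nitrile (-C#N), whose atoms satisfy every constraint of the query, so the pattern matches.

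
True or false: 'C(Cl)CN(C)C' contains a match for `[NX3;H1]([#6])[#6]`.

False

The pattern [NX3;H1]([#6])[#6] describes a trivalent nitrogen with one H, bonded to two carbons — a secondary amine.
The closest candidate here is a dimethylamino group (-N(CH3)2), but the nitrogen has H0, not H1. No other fragment satisfies the full query, so there is no match.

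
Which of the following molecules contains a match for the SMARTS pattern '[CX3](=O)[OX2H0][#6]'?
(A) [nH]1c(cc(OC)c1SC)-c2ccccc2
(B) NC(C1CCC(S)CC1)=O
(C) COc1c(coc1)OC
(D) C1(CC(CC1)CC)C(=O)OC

[CX3](=O)[OX2H0][#6] describes a carbonyl carbon bonded to an oxygen that is itself bonded to carbon (no H on that O) (an ester).
(A) has a methoxy ether (-OCH3) but the ether oxygen is not adjacent to a C=O carbon.
(B) has a primary amide (-C(=O)NH2) but the carbonyl is bonded to N, not to an O-C linkage.
(C) has a methoxy ether (-OCH3) but the ether oxygen is not adjacent to a C=O carbon.
(D) contains a methyl-ester group (-C(=O)OCH3), which satisfies every atom and bond constraint.
So the answer is (D).

D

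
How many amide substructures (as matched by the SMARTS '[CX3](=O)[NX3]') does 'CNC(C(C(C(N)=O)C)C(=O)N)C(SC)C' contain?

2

[CX3](=O)[NX3] is the SMARTS for an amide: a carbonyl carbon bonded to a trivalent nitrogen.
The molecule carries 2 separate instances of a primary amide (-C(=O)NH2) meeting every constraint; each maps to a distinct set of atoms, giving 2 matches.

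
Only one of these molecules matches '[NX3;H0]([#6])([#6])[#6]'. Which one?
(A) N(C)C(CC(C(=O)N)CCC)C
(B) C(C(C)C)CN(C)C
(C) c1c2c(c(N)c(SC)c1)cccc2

B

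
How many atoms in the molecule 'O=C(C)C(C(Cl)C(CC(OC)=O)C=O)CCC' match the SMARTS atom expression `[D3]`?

5

Check the 17 heavy atoms by environment: 4× C (D2) → no; 5× C (D3) → match; 3× C (D1) → no; 3× O (D1) → no; 1× O (D2) → no; 1× Cl (D1) → no.
That gives 5 matching atoms.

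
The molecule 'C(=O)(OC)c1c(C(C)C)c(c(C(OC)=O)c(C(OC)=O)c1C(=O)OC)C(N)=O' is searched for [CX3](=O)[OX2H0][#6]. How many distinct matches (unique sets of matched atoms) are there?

[CX3](=O)[OX2H0][#6] is the SMARTS for an ester: a carbonyl carbon bonded to an oxygen that is itself bonded to carbon (no H on that O).
The molecule carries 4 separate instances of a methyl-ester group (-C(=O)OCH3) meeting every constraint; each maps to a distinct set of atoms, giving 4 matches.

4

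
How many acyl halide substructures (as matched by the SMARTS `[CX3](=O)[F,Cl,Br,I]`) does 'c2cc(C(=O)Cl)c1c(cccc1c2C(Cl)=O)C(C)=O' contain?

2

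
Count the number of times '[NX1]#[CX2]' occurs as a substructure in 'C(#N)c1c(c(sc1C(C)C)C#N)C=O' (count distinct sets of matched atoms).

2

[NX1]#[CX2] is the SMARTS for a nitrile: a nitrogen triple-bonded to a two-connected carbon.
The molecule carries 2 separate instances of a nitrile (-C#N) meeting every constraint; each maps to a distinct set of atoms, giving 2 matches.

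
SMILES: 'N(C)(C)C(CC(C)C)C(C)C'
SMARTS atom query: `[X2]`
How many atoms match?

The query [X2] means: any atom with exactly two total connections (bonds + H).
Check the 11 heavy atoms by environment: 10× C (X4) → no; 1× N (X3) → no.
No environment satisfies the query, so 0 matching atoms.

0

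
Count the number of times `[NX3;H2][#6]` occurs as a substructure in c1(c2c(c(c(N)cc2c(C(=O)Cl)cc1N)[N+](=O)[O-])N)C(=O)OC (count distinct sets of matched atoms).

3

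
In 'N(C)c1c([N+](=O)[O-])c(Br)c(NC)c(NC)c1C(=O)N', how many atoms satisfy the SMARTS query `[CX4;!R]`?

3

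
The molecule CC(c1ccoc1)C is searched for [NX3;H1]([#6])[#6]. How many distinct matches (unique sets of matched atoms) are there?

0

[NX3;H1]([#6])[#6] is the SMARTS for a secondary amine: a trivalent nitrogen with one H, bonded to two carbons.
No fragment in the molecule satisfies every constraint, giving 0 matches.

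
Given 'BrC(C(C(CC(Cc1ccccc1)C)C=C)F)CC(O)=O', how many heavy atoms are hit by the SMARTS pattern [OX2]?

The query [OX2] means: aliphatic oxygen with two total connections — ether, hydroxyl, or ester single-bond O.
Check the 21 heavy atoms by environment: 8× C (X4) → no; 1× Br (X1) → no; 3× C (X3) → no; 1× O (X1) → no; 1× O (X2) → match; 6× c (aromatic, X3) → no; 1× F (X1) → no.
That gives 1 matching atom.

1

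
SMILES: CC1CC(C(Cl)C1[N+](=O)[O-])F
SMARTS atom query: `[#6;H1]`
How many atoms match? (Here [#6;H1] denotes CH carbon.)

The query [#6;H1] means: any carbon bearing exactly one hydrogen.
Check the 11 heavy atoms by environment: 4× C (H1) → match; 1× C (H2) → no; 1× F (H0) → no; 1× C (H3) → no; 1× Cl (H0) → no; 1× N (charge +1, H0) → no; 1× O (charge -1, H0) → no; 1× O (H0) → no.
That gives 4 matching atoms.

4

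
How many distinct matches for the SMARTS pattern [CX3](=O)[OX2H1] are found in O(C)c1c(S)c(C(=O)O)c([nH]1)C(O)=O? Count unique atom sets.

2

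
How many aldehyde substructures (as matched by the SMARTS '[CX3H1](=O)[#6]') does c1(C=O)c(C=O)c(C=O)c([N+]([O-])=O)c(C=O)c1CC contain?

[CX3H1](=O)[#6] is the SMARTS for an aldehyde: an sp2 carbon with one H, double-bonded to O and single-bonded to carbon.
The molecule carries 4 separate instances of an aldehyde (-CHO) meeting every constraint; each maps to a distinct set of atoms, giving 4 matches.

4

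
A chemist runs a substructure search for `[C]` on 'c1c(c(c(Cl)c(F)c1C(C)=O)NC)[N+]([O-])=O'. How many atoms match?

3

The query [C] means: uppercase C matches aliphatic (non-aromatic) carbon only.
Check the 16 heavy atoms by environment: 6× c (aromatic) → no; 3× C → match; 2× O → no; 1× N → no; 1× N (charge +1) → no; 1× O (charge -1) → no; 1× F → no; 1× Cl → no.
That gives 3 matching atoms.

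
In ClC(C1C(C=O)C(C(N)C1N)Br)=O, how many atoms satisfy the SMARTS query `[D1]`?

The query [D1] means: atom with exactly one heavy-atom neighbour (degree 1).
Check the 13 heavy atoms by environment: 6× C (D3) → no; 1× Br (D1) → match; 1× C (D2) → no; 2× O (D1) → match; 2× N (D1) → match; 1× Cl (D1) → match.
Summing the matching environments: 1 + 2 + 2 + 1 = 6 matching atoms.

6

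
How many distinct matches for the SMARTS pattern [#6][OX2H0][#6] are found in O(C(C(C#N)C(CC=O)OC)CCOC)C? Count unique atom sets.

3

[#6][OX2H0][#6] is the SMARTS for an ether: an aliphatic oxygen bridging two carbons with no H on the oxygen.
The molecule carries 3 separate instances of a methoxy ether (-OCH3) meeting every constraint; each maps to a distinct set of atoms, giving 3 matches.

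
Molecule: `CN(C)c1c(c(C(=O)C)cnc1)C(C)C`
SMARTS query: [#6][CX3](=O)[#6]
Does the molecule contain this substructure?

Yes

The pattern [#6][CX3](=O)[#6] describes a carbonyl carbon (no H) flanked by two carbons — a ketone.
The molecule carries an acetyl/ketone group (-C(=O)CH3), whose atoms satisfy every constraint of the query, so the pattern matches.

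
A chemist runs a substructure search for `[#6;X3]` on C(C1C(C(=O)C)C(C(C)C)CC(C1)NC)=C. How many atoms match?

3

Check the 16 heavy atoms by environment: 11× C (X4) → no; 1× N (X3) → no; 3× C (X3) → match; 1× O (X1) → no.
That gives 3 matching atoms.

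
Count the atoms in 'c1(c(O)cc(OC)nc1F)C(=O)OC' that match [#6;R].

The query [#6;R] means: carbon that is part of a ring.
Check the 14 heavy atoms by environment: 1× n (aromatic, in 6-ring) → no; 5× c (aromatic, in 6-ring) → match; 4× O (acyclic) → no; 3× C (acyclic) → no; 1× F (acyclic) → no.
That gives 5 matching atoms.

5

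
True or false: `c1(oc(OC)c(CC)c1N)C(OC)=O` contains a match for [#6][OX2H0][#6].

True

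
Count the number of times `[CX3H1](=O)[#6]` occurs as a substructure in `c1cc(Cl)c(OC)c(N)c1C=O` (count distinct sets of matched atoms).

1

[CX3H1](=O)[#6] is the SMARTS for an aldehyde: an sp2 carbon with one H, double-bonded to O and single-bonded to carbon.
Exactly one fragment in the molecule meets all constraints, giving 1 match.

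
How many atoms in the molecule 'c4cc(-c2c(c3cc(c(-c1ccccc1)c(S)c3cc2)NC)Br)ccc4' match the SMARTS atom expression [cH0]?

9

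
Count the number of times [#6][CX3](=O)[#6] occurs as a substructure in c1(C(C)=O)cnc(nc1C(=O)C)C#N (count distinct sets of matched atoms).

2

[#6][CX3](=O)[#6] is the SMARTS for a ketone: a carbonyl carbon (no H) flanked by two carbons.
The molecule carries 2 separate instances of an acetyl/ketone group (-C(=O)CH3) meeting every constraint; each maps to a distinct set of atoms, giving 2 matches.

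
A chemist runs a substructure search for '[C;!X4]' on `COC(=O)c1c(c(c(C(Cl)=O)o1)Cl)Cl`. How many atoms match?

2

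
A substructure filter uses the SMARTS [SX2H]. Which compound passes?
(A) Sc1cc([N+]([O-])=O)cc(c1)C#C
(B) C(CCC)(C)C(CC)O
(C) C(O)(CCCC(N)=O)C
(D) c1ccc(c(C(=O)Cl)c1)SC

A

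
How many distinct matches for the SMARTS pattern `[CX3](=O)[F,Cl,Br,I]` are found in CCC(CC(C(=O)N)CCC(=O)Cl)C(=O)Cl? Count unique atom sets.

2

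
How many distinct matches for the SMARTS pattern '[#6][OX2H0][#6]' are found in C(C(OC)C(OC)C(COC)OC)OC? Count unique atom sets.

5

[#6][OX2H0][#6] is the SMARTS for an ether: an aliphatic oxygen bridging two carbons with no H on the oxygen.
The molecule carries 5 separate instances of a methoxy ether (-OCH3) meeting every constraint; each maps to a distinct set of atoms, giving 5 matches.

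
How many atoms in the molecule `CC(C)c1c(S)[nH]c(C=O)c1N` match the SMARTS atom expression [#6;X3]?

The query [#6;X3] means: any carbon (aromatic or not) with three total connections.
Check the 12 heavy atoms by environment: 1× n (aromatic, X3) → no; 4× c (aromatic, X3) → match; 3× C (X4) → no; 1× N (X3) → no; 1× C (X3) → match; 1× O (X1) → no; 1× S (X2) → no.
Summing the matching environments: 4 + 1 = 5 matching atoms.

5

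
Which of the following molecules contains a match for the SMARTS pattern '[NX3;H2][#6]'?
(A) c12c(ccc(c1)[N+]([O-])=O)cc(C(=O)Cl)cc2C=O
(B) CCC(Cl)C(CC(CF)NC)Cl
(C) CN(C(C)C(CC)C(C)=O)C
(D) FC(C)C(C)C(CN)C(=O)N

D

[NX3;H2][#6] describes a trivalent nitrogen with two H attached to carbon (a primary amine).
(A) has a nitro group (-[N+](=O)[O-]) but the nitrogen is [N+] with no H, not NX3H2.
(B) has an N-methylamino group (-NHCH3) but the nitrogen bears two carbons and only one H (H1), not H2.
(C) has a dimethylamino group (-N(CH3)2) but the nitrogen has H0, not H2.
(D) contains a primary amino group (-NH2), which satisfies every atom and bond constraint.
So the answer is (D).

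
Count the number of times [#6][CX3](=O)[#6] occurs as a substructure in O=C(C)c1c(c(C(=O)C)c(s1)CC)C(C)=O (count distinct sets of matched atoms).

3

[#6][CX3](=O)[#6] is the SMARTS for a ketone: a carbonyl carbon (no H) flanked by two carbons.
The molecule carries 3 separate instances of an acetyl/ketone group (-C(=O)CH3) meeting every constraint; each maps to a distinct set of atoms, giving 3 matches.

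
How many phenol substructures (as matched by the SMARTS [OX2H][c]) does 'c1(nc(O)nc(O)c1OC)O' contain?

3

[OX2H][c] is the SMARTS for a phenol: a hydroxyl oxygen attached to an aromatic carbon.
The molecule carries 3 separate instances of a hydroxyl group (-OH) meeting every constraint; each maps to a distinct set of atoms, giving 3 matches.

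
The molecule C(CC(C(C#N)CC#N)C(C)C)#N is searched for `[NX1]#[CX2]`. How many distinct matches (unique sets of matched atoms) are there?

3

[NX1]#[CX2] is the SMARTS for a nitrile: a nitrogen triple-bonded to a two-connected carbon.
The molecule carries 3 separate instances of a nitrile (-C#N) meeting every constraint; each maps to a distinct set of atoms, giving 3 matches.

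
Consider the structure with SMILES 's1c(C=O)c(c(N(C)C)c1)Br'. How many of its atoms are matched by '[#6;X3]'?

The query [#6;X3] means: any carbon (aromatic or not) with three total connections.
Check the 11 heavy atoms by environment: 1× s (aromatic, X2) → no; 4× c (aromatic, X3) → match; 1× Br (X1) → no; 1× N (X3) → no; 2× C (X4) → no; 1× C (X3) → match; 1× O (X1) → no.
Summing the matching environments: 4 + 1 = 5 matching atoms.

5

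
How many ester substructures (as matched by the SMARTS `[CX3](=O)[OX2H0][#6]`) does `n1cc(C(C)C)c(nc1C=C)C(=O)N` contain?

0

[CX3](=O)[OX2H0][#6] is the SMARTS for an ester: a carbonyl carbon bonded to an oxygen that is itself bonded to carbon (no H on that O).
The molecule has a primary amide (-C(=O)NH2), but the carbonyl is bonded to N, not to an O-C linkage; nothing else fits, so there are 0 matches.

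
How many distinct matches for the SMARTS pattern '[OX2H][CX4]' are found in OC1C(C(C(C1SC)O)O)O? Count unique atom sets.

4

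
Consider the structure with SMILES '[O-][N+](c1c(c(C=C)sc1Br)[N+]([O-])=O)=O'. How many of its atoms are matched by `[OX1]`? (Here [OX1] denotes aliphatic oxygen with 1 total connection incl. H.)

Check the 14 heavy atoms by environment: 1× s (aromatic, X2) → no; 4× c (aromatic, X3) → no; 2× C (X3) → no; 1× Br (X1) → no; 2× N (charge +1, X3) → no; 2× O (charge -1, X1) → match; 2× O (X1) → match.
Summing the matching environments: 2 + 2 = 4 matching atoms.

4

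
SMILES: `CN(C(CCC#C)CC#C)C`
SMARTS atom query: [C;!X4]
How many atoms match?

The query [C;!X4] means: aliphatic carbon that does not have four total connections.
Check the 11 heavy atoms by environment: 6× C (X4) → no; 1× N (X3) → no; 4× C (X2) → match.
That gives 4 matching atoms.

4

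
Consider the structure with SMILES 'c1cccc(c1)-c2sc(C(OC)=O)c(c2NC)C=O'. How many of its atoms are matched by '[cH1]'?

5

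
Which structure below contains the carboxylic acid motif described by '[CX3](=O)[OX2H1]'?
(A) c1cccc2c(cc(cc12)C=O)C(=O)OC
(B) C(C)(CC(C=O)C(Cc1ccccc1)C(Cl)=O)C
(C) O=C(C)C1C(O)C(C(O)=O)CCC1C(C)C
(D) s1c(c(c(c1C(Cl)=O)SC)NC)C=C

[CX3](=O)[OX2H1] describes an sp2 carbon double-bonded to O and single-bonded to an -OH oxygen (a carboxylic acid).
(A) has an aldehyde (-CHO) but there is no singly-bonded oxygen on the carbonyl carbon.
(B) has an aldehyde (-CHO) but there is no singly-bonded oxygen on the carbonyl carbon.
(C) contains a carboxylic acid group (-C(=O)OH), which satisfies every atom and bond constraint.
(D) has an acyl chloride (-C(=O)Cl) but the carbonyl is bonded to Cl, not to an -OH oxygen.
So the answer is (C).

C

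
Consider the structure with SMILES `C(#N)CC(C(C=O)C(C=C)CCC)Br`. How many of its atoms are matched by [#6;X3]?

3

The query [#6;X3] means: any carbon (aromatic or not) with three total connections.
Check the 14 heavy atoms by environment: 7× C (X4) → no; 3× C (X3) → match; 1× C (X2) → no; 1× N (X1) → no; 1× O (X1) → no; 1× Br (X1) → no.
That gives 3 matching atoms.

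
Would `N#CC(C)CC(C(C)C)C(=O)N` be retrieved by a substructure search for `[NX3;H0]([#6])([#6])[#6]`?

No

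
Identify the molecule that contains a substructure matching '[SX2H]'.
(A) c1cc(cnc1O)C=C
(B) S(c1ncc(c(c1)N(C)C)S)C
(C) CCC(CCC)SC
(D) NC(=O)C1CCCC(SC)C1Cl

B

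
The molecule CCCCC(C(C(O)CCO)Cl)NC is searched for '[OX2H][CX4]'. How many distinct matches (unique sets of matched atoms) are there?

2

[OX2H][CX4] is the SMARTS for an aliphatic alcohol: a hydroxyl oxygen bound to an sp3 (X4) carbon.
The molecule carries 2 separate instances of a hydroxyl group (-OH) meeting every constraint; each maps to a distinct set of atoms, giving 2 matches.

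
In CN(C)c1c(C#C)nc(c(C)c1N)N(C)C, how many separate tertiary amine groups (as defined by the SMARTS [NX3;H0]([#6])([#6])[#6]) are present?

[NX3;H0]([#6])([#6])[#6] is the SMARTS for a tertiary amine: a trivalent nitrogen with no H, bonded to three carbons.
The molecule carries 2 separate instances of a dimethylamino group (-N(CH3)2) meeting every constraint; each maps to a distinct set of atoms, giving 2 matches.

2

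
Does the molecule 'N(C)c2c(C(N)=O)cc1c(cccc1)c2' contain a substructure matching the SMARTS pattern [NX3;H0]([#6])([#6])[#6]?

The pattern [NX3;H0]([#6])([#6])[#6] describes a trivalent nitrogen with no H, bonded to three carbons — a tertiary amine.
The closest candidate here is a primary amide (-C(=O)NH2), but the amide nitrogen has H2 and only one carbon neighbour. No other fragment satisfies the full query, so there is no match.

No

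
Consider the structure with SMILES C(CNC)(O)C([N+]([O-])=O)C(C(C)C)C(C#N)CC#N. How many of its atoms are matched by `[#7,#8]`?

7

Check the 19 heavy atoms by environment: 12× C → no; 3× N → match; 2× O → match; 1× N (charge +1) → match; 1× O (charge -1) → match.
Summing the matching environments: 3 + 2 + 1 + 1 = 7 matching atoms.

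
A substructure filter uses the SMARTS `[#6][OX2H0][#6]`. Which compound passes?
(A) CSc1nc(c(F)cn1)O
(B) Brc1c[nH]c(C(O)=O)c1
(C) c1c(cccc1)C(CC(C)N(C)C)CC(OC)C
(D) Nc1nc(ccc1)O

[#6][OX2H0][#6] describes an aliphatic oxygen bridging two carbons with no H on the oxygen (an ether).
(A) has a hydroxyl group (-OH) but the oxygen has H1, not H0 bridging two carbons.
(B) has a carboxylic acid group (-C(=O)OH) but the -OH oxygen has H1; the =O is OX1, not OX2.
(C) contains a methoxy ether (-OCH3), which satisfies every atom and bond constraint.
(D) has a hydroxyl group (-OH) but the oxygen has H1, not H0 bridging two carbons.
So the answer is (C).

C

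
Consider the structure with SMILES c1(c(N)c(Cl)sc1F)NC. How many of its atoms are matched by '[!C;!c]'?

5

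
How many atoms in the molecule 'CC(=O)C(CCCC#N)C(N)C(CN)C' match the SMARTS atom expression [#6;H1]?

3

The query [#6;H1] means: any carbon bearing exactly one hydrogen.
Check the 15 heavy atoms by environment: 4× C (H2) → no; 3× C (H1) → match; 2× N (H2) → no; 2× C (H3) → no; 2× C (H0) → no; 1× O (H0) → no; 1× N (H0) → no.
That gives 3 matching atoms.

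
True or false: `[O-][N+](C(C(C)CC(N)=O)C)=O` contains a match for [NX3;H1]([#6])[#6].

The pattern [NX3;H1]([#6])[#6] describes a trivalent nitrogen with one H, bonded to two carbons — a secondary amine.
The closest candidate here is a primary amide (-C(=O)NH2), but the -C(=O)NH2 nitrogen has H2, not H1. No other fragment satisfies the full query, so there is no match.

False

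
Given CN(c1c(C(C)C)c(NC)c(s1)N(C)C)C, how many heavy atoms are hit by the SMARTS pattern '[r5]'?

Check the 16 heavy atoms by environment: 1× s (aromatic, in 5-ring) → match; 4× c (aromatic, in 5-ring) → match; 8× C (acyclic) → no; 3× N (acyclic) → no.
Summing the matching environments: 1 + 4 = 5 matching atoms.

5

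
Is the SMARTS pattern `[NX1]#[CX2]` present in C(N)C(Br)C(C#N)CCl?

Yes

The pattern [NX1]#[CX2] describes a nitrogen triple-bonded to a two-connected carbon — a nitrile.
The molecule carries a nitrile (-C#N), whose atoms satisfy every constraint of the query, so the pattern matches.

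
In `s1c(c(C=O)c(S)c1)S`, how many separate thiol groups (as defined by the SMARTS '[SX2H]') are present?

2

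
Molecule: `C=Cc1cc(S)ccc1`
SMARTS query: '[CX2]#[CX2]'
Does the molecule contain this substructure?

The pattern [CX2]#[CX2] describes a carbon-carbon triple bond — an alkyne.
The closest candidate here is a vinyl group (-CH=CH2), but the C=C is a double bond; both carbons are CX3, not CX2. No other fragment satisfies the full query, so there is no match.

No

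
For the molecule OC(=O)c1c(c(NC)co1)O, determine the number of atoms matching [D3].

4

Check the 11 heavy atoms by environment: 1× o (aromatic, D2) → no; 3× c (aromatic, D3) → match; 1× c (aromatic, D2) → no; 3× O (D1) → no; 1× N (D2) → no; 1× C (D1) → no; 1× C (D3) → match.
Summing the matching environments: 3 + 1 = 4 matching atoms.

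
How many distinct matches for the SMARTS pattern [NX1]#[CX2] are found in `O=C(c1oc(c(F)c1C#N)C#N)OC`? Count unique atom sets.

2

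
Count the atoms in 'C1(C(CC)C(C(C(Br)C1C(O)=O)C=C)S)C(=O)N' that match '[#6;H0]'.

2

Check the 18 heavy atoms by environment: 7× C (H1) → no; 1× S (H1) → no; 1× Br (H0) → no; 2× C (H0) → match; 2× O (H0) → no; 1× N (H2) → no; 2× C (H2) → no; 1× C (H3) → no; 1× O (H1) → no.
That gives 2 matching atoms.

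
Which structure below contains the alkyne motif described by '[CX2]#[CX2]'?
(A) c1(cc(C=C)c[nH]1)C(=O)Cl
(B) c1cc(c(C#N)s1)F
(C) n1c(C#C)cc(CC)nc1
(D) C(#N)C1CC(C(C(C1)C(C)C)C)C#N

C

[CX2]#[CX2] describes a carbon-carbon triple bond (an alkyne).
(A) has a vinyl group (-CH=CH2) but the C=C is a double bond; both carbons are CX3, not CX2.
(B) has a nitrile (-C#N) but the triple bond is C#N, not C#C.
(C) contains an ethynyl group (-C#CH), which satisfies every atom and bond constraint.
(D) has a nitrile (-C#N) but the triple bond is C#N, not C#C.
So the answer is (C).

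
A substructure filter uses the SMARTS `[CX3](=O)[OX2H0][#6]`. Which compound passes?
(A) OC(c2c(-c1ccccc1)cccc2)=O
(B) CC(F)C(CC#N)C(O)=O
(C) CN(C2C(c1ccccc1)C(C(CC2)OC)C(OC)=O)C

[CX3](=O)[OX2H0][#6] describes a carbonyl carbon bonded to an oxygen that is itself bonded to carbon (no H on that O) (an ester).
(A) has a carboxylic acid group (-C(=O)OH) but the singly-bonded O carries H (OX2H1, not H0).
(B) has a carboxylic acid group (-C(=O)OH) but the singly-bonded O carries H (OX2H1, not H0).
(C) contains a methyl-ester group (-C(=O)OCH3), which satisfies every atom and bond constraint.
So the answer is (C).

C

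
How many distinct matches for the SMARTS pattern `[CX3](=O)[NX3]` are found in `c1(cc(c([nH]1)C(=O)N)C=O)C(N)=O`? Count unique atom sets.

2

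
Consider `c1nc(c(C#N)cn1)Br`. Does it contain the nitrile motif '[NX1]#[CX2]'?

Yes

The pattern [NX1]#[CX2] describes a nitrogen triple-bonded to a two-connected carbon — a nitrile.
The molecule carries a nitrile (-C#N), whose atoms satisfy every constraint of the query, so the pattern matches.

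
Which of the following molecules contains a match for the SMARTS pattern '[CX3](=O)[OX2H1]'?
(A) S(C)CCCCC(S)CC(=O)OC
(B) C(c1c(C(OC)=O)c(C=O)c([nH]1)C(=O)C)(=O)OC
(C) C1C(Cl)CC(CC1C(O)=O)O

C

[CX3](=O)[OX2H1] describes an sp2 carbon double-bonded to O and single-bonded to an -OH oxygen (a carboxylic acid).
(A) has a methyl-ester group (-C(=O)OCH3) but the singly-bonded O has no H (OX2H0, not OX2H1).
(B) has an aldehyde (-CHO) but there is no singly-bonded oxygen on the carbonyl carbon.
(C) contains a carboxylic acid group (-C(=O)OH), which satisfies every atom and bond constraint.
So the answer is (C).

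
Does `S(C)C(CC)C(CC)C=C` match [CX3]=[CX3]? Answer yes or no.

The pattern [CX3]=[CX3] describes a non-aromatic C=C double bond between two sp2 carbons — an alkene.
The molecule carries a vinyl group (-CH=CH2), whose atoms satisfy every constraint of the query, so the pattern matches.

Yes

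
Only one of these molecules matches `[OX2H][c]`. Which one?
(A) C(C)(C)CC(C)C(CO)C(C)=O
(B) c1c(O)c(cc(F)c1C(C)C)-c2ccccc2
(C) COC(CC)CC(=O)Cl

B

[OX2H][c] describes a hydroxyl oxygen attached to an aromatic carbon (a phenol).
(A) has a hydroxyl group (-OH) but the -OH is on an aliphatic carbon, not an aromatic c.
(B) contains a hydroxyl group (-OH), which satisfies every atom and bond constraint.
(C) has a methoxy ether (-OCH3) but the oxygen has H0, not H1.
So the answer is (B).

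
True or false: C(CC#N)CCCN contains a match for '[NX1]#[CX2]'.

The pattern [NX1]#[CX2] describes a nitrogen triple-bonded to a two-connected carbon — a nitrile.
The molecule carries a nitrile (-C#N), whose atoms satisfy every constraint of the query, so the pattern matches.

True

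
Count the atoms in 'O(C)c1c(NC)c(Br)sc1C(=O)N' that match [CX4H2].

Check the 13 heavy atoms by environment: 1× s (aromatic, H0, X2) → no; 4× c (aromatic, H0, X3) → no; 1× C (H0, X3) → no; 1× O (H0, X1) → no; 1× N (H2, X3) → no; 1× O (H0, X2) → no; 2× C (H3, X4) → no; 1× N (H1, X3) → no; 1× Br (H0, X1) → no.
No environment satisfies the query, so 0 matching atoms.

0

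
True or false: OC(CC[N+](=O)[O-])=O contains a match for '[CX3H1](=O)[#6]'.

False

The pattern [CX3H1](=O)[#6] describes an sp2 carbon with one H, double-bonded to O and single-bonded to carbon — an aldehyde.
The closest candidate here is a carboxylic acid group (-C(=O)OH), but the carbonyl carbon has H0 and is bonded to O, not H1. No other fragment satisfies the full query, so there is no match.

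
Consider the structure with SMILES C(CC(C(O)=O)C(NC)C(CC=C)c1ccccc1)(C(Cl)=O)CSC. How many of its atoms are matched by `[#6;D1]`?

3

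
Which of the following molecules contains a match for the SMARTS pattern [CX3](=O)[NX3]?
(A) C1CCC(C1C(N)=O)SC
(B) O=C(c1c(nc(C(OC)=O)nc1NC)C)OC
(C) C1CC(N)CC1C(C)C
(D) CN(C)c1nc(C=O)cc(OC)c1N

A

[CX3](=O)[NX3] describes a carbonyl carbon bonded to a trivalent nitrogen (an amide).
(A) contains a primary amide (-C(=O)NH2), which satisfies every atom and bond constraint.
(B) has a methyl-ester group (-C(=O)OCH3) but the carbonyl is bonded to O, not to an NX3 nitrogen.
(C) has a primary amino group (-NH2) but the -NH2 is not attached to a carbonyl carbon.
(D) has a primary amino group (-NH2) but the -NH2 is not attached to a carbonyl carbon.
So the answer is (A).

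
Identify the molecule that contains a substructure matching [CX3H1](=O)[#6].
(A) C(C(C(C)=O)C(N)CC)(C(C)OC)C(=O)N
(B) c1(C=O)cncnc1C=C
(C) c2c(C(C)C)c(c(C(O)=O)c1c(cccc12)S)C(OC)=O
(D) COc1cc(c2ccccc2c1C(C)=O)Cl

B

[CX3H1](=O)[#6] describes an sp2 carbon with one H, double-bonded to O and single-bonded to carbon (an aldehyde).
(A) has an acetyl/ketone group (-C(=O)CH3) but the carbonyl carbon has H0 (two carbon neighbours), not H1.
(B) contains an aldehyde (-CHO), which satisfies every atom and bond constraint.
(C) has a methyl-ester group (-C(=O)OCH3) but the carbonyl carbon has H0, not H1.
(D) has an acetyl/ketone group (-C(=O)CH3) but the carbonyl carbon has H0 (two carbon neighbours), not H1.
So the answer is (B).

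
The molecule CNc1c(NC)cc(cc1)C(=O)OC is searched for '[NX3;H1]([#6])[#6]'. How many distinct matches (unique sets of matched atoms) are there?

[NX3;H1]([#6])[#6] is the SMARTS for a secondary amine: a trivalent nitrogen with one H, bonded to two carbons.
The molecule carries 2 separate instances of an N-methylamino group (-NHCH3) meeting every constraint; each maps to a distinct set of atoms, giving 2 matches.

2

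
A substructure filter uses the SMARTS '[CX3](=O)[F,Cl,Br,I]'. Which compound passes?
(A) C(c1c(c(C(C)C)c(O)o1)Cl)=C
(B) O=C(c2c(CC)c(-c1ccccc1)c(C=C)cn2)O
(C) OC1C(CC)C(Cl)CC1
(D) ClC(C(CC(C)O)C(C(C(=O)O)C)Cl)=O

D

[CX3](=O)[F,Cl,Br,I] describes a carbonyl carbon bonded to a halogen (an acyl halide).
(A) has a chloro substituent but the Cl is not on a carbonyl carbon.
(B) has a carboxylic acid group (-C(=O)OH) but the carbonyl is bonded to -OH, not to a halogen.
(C) has a chloro substituent but the Cl is not on a carbonyl carbon.
(D) contains an acyl chloride (-C(=O)Cl), which satisfies every atom and bond constraint.
So the answer is (D).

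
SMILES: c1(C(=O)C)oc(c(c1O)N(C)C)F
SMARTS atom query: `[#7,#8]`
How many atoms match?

The query [#7,#8] means: nitrogen or oxygen (comma = OR).
Check the 13 heavy atoms by environment: 1× o (aromatic) → match; 4× c (aromatic) → no; 1× F → no; 1× N → match; 4× C → no; 2× O → match.
Summing the matching environments: 1 + 1 + 2 = 4 matching atoms.

4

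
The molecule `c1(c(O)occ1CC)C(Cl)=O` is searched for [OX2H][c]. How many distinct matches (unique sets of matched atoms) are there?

1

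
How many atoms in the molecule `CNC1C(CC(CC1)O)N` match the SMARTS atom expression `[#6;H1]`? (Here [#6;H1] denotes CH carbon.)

The query [#6;H1] means: any carbon bearing exactly one hydrogen.
Check the 10 heavy atoms by environment: 3× C (H1) → match; 3× C (H2) → no; 1× O (H1) → no; 1× N (H2) → no; 1× N (H1) → no; 1× C (H3) → no.
That gives 3 matching atoms.

3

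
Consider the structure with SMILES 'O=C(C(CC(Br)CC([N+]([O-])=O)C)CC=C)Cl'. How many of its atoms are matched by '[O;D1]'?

The query [O;D1] means: aliphatic oxygen bonded to exactly one heavy atom.
Check the 16 heavy atoms by environment: 2× C (D1) → no; 4× C (D3) → no; 4× C (D2) → no; 1× N (charge +1, D3) → no; 1× O (charge -1, D1) → match; 2× O (D1) → match; 1× Br (D1) → no; 1× Cl (D1) → no.
Summing the matching environments: 1 + 2 = 3 matching atoms.

3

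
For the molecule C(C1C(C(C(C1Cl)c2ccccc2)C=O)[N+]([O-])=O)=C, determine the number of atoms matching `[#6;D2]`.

7

Check the 19 heavy atoms by environment: 5× C (D3) → no; 1× c (aromatic, D3) → no; 5× c (aromatic, D2) → match; 1× N (charge +1, D3) → no; 1× O (charge -1, D1) → no; 2× O (D1) → no; 2× C (D2) → match; 1× C (D1) → no; 1× Cl (D1) → no.
Summing the matching environments: 5 + 2 = 7 matching atoms.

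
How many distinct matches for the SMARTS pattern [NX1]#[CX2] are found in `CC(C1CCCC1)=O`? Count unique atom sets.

[NX1]#[CX2] is the SMARTS for a nitrile: a nitrogen triple-bonded to a two-connected carbon.
No fragment in the molecule satisfies every constraint, giving 0 matches.

0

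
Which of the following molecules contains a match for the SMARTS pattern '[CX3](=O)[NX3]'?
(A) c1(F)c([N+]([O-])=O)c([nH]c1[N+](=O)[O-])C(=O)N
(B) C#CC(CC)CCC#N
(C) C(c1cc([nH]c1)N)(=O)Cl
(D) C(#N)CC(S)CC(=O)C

[CX3](=O)[NX3] describes a carbonyl carbon bonded to a trivalent nitrogen (an amide).
(A) contains a primary amide (-C(=O)NH2), which satisfies every atom and bond constraint.
(B) has a nitrile (-C#N) but the nitrile N is NX1 (triple-bonded), not NX3.
(C) has a primary amino group (-NH2) but the -NH2 is not attached to a carbonyl carbon.
(D) has a nitrile (-C#N) but the nitrile N is NX1 (triple-bonded), not NX3.
So the answer is (A).

A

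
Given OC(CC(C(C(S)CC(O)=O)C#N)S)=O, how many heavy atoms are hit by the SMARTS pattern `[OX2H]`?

2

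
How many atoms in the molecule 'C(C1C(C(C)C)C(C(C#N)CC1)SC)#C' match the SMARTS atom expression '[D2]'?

5

Check the 15 heavy atoms by environment: 5× C (D3) → no; 4× C (D2) → match; 1× S (D2) → match; 4× C (D1) → no; 1× N (D1) → no.
Summing the matching environments: 4 + 1 = 5 matching atoms.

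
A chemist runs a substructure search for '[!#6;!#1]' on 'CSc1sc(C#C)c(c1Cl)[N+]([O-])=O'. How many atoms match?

6

Check the 13 heavy atoms by environment: 1× s (aromatic) → match; 4× c (aromatic) → no; 1× N (charge +1) → match; 1× O (charge -1) → match; 1× O → match; 1× S → match; 3× C → no; 1× Cl → match.
Summing the matching environments: 1 + 1 + 1 + 1 + 1 + 1 = 6 matching atoms.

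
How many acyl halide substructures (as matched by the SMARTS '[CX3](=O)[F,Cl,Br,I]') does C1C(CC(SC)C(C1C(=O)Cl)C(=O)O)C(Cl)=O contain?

[CX3](=O)[F,Cl,Br,I] is the SMARTS for an acyl halide: a carbonyl carbon bonded to a halogen.
The molecule carries 2 separate instances of an acyl chloride (-C(=O)Cl) meeting every constraint; each maps to a distinct set of atoms, giving 2 matches.

2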